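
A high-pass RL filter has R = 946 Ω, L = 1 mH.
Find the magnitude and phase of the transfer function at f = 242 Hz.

Step 1 — Angular frequency: ω = 2π·242 = 1521 rad/s.
Step 2 — Transfer function: H(jω) = jωL/(R + jωL).
Step 3 — Numerator jωL = j·1.521; denominator R + jωL = 946 + j1.521.
Step 4 — H = 2.583e-06 + j0.001607.
Step 5 — Magnitude: |H| = 0.001607 (-55.9 dB); phase: φ = 89.9°.

|H| = 0.001607 (-55.9 dB), φ = 89.9°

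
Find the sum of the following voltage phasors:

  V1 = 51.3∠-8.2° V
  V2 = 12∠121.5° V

Step 1 — Convert each phasor to rectangular form:
  V1 = 51.3·(cos(-8.2°) + j·sin(-8.2°)) = 50.78 - j7.317 V
  V2 = 12·(cos(121.5°) + j·sin(121.5°)) = -6.27 + j10.23 V
Step 2 — Sum components: V_total = 44.51 + j2.915 V.
Step 3 — Convert to polar: |V_total| = 44.6 V, ∠V_total = 3.7°.

V_total = 44.6∠3.7° V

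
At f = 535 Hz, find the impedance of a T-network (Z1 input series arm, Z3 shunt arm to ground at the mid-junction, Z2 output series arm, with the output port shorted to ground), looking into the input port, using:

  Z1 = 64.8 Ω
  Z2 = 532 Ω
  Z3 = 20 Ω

Step 1 — Angular frequency: ω = 2π·f = 2π·535 = 3362 rad/s.
Step 2 — Component impedances:
  Z1: Z = R = 64.8 Ω
  Z2: Z = R = 532 Ω
  Z3: Z = R = 20 Ω
Step 3 — With the output port shorted to ground, the output series arm Z2 runs from the junction to ground; the shunt arm Z3 also runs from the junction to ground. They appear in parallel: Z3 || Z2 = 19.28 Ω.
Step 4 — Series with input arm Z1: Z_in = Z1 + (Z3 || Z2) = 84.08 Ω = 84.08∠0.0° Ω.

Z = 84.08 Ω = 84.08∠0.0° Ω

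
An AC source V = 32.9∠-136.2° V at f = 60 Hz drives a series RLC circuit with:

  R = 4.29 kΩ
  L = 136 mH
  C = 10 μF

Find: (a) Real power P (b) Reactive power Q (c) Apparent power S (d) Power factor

Step 1 — Angular frequency: ω = 2π·f = 2π·60 = 377 rad/s.
Step 2 — Component impedances:
  R: Z = R = 4290 Ω
  L: Z = jωL = j·377·0.136 = 0 + j51.27 Ω
  C: Z = 1/(jωC) = -j/(ω·C) = 0 - j265.3 Ω
Step 3 — Series combination: Z_total = R + L + C = 4290 - j214 Ω = 4295∠-2.9° Ω.
Step 4 — Source phasor: V = 32.9∠-136.2° V = -23.75 - j22.77 V.
Step 5 — Current: I = V / Z = -0.005257 - j0.00557 A = 0.007659∠-133.3° A.
Step 6 — Complex power: S = V·I* = 0.2517 - j0.01255 VA.
Step 7 — Real power: P = Re(S) = 0.2517 W.
Step 8 — Reactive power: Q = Im(S) = -0.01255 VAR.
Step 9 — Apparent power: |S| = 0.252 VA.
Step 10 — Power factor: PF = P/|S| = 0.9988 (leading).

(a) P = 0.2517 W  (b) Q = -0.01255 VAR  (c) S = 0.252 VA  (d) PF = 0.9988 (leading)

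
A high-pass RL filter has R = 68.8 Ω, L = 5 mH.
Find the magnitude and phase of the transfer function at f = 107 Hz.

Step 1 — Angular frequency: ω = 2π·107 = 672.3 rad/s.
Step 2 — Transfer function: H(jω) = jωL/(R + jωL).
Step 3 — Numerator jωL = j·3.362; denominator R + jωL = 68.8 + j3.362.
Step 4 — H = 0.002382 + j0.04874.
Step 5 — Magnitude: |H| = 0.0488 (-26.2 dB); phase: φ = 87.2°.

|H| = 0.0488 (-26.2 dB), φ = 87.2°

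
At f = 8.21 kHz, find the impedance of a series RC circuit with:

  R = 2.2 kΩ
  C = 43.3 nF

Step 1 — Angular frequency: ω = 2π·f = 2π·8210 = 5.158e+04 rad/s.
Step 2 — Component impedances:
  R: Z = R = 2200 Ω
  C: Z = 1/(jωC) = -j/(ω·C) = 0 - j447.7 Ω
Step 3 — Series combination: Z_total = R + C = 2200 - j447.7 Ω = 2245∠-11.5° Ω.

Z = 2200 - j447.7 Ω = 2245∠-11.5° Ω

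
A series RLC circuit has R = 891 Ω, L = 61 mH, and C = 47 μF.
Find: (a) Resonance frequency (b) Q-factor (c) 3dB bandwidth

Step 1 — Resonance: ω₀ = 1/√(LC) = 1/√(0.061·4.7e-05) = 590.6 rad/s.
Step 2 — f₀ = ω₀/(2π) = 94 Hz.
Step 3 — Series Q: Q = ω₀L/R = 590.6·0.061/891 = 0.04043.
Step 4 — Bandwidth: Δω = ω₀/Q = 1.461e+04 rad/s; BW = Δω/(2π) = 2325 Hz.

(a) f₀ = 94 Hz  (b) Q = 0.04043  (c) BW = 2325 Hz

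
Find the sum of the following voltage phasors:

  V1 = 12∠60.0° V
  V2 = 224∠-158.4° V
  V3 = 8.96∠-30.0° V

Step 1 — Convert each phasor to rectangular form:
  V1 = 12·(cos(60.0°) + j·sin(60.0°)) = 6 + j10.39 V
  V2 = 224·(cos(-158.4°) + j·sin(-158.4°)) = -208.3 - j82.46 V
  V3 = 8.96·(cos(-30.0°) + j·sin(-30.0°)) = 7.76 - j4.48 V
Step 2 — Sum components: V_total = -194.5 - j76.55 V.
Step 3 — Convert to polar: |V_total| = 209 V, ∠V_total = -158.5°.

V_total = 209∠-158.5° V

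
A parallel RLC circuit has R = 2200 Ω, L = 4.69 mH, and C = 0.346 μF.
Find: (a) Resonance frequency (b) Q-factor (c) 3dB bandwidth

Step 1 — Resonance: ω₀ = 1/√(LC) = 1/√(0.00469·3.46e-07) = 2.482e+04 rad/s.
Step 2 — f₀ = ω₀/(2π) = 3951 Hz.
Step 3 — Parallel Q: Q = R/(ω₀L) = 2200/(2.482e+04·0.00469) = 18.9.
Step 4 — Bandwidth: Δω = ω₀/Q = 1314 rad/s; BW = Δω/(2π) = 209.1 Hz.

(a) f₀ = 3951 Hz  (b) Q = 18.9  (c) BW = 209.1 Hz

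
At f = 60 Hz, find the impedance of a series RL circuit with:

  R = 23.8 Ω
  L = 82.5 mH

Step 1 — Angular frequency: ω = 2π·f = 2π·60 = 377 rad/s.
Step 2 — Component impedances:
  R: Z = R = 23.8 Ω
  L: Z = jωL = j·377·0.0825 = 0 + j31.1 Ω
Step 3 — Series combination: Z_total = R + L = 23.8 + j31.1 Ω = 39.16∠52.6° Ω.

Z = 23.8 + j31.1 Ω = 39.16∠52.6° Ω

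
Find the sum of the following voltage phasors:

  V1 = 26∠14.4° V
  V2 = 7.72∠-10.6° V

Step 1 — Convert each phasor to rectangular form:
  V1 = 26·(cos(14.4°) + j·sin(14.4°)) = 25.18 + j6.466 V
  V2 = 7.72·(cos(-10.6°) + j·sin(-10.6°)) = 7.588 - j1.42 V
Step 2 — Sum components: V_total = 32.77 + j5.046 V.
Step 3 — Convert to polar: |V_total| = 33.16 V, ∠V_total = 8.8°.

V_total = 33.16∠8.8° V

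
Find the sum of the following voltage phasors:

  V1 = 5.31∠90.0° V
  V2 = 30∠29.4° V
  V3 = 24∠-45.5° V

Step 1 — Convert each phasor to rectangular form:
  V1 = 5.31·(cos(90.0°) + j·sin(90.0°)) = 0 + j5.31 V
  V2 = 30·(cos(29.4°) + j·sin(29.4°)) = 26.14 + j14.73 V
  V3 = 24·(cos(-45.5°) + j·sin(-45.5°)) = 16.82 - j17.12 V
Step 2 — Sum components: V_total = 42.96 + j2.919 V.
Step 3 — Convert to polar: |V_total| = 43.06 V, ∠V_total = 3.9°.

V_total = 43.06∠3.9° V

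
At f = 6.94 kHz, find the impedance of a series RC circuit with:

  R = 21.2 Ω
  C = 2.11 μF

Step 1 — Angular frequency: ω = 2π·f = 2π·6940 = 4.361e+04 rad/s.
Step 2 — Component impedances:
  R: Z = R = 21.2 Ω
  C: Z = 1/(jωC) = -j/(ω·C) = 0 - j10.87 Ω
Step 3 — Series combination: Z_total = R + C = 21.2 - j10.87 Ω = 23.82∠-27.1° Ω.

Z = 21.2 - j10.87 Ω = 23.82∠-27.1° Ω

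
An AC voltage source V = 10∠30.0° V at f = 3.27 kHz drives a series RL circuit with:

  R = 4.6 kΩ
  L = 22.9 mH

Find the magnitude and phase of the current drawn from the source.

Step 1 — Angular frequency: ω = 2π·f = 2π·3270 = 2.055e+04 rad/s.
Step 2 — Component impedances:
  R: Z = R = 4600 Ω
  L: Z = jωL = j·2.055e+04·0.0229 = 0 + j470.5 Ω
Step 3 — Series combination: Z_total = R + L = 4600 + j470.5 Ω = 4624∠5.8° Ω.
Step 4 — Source phasor: V = 10∠30.0° V = 8.66 + j5 V.
Step 5 — Ohm's law: I = V / Z_total = (8.66 + j5) / (4600 + j470.5) = 0.001973 + j0.0008851 A.
Step 6 — Convert to polar: |I| = 0.002163 A, ∠I = 24.2°.

I = 0.002163∠24.2° A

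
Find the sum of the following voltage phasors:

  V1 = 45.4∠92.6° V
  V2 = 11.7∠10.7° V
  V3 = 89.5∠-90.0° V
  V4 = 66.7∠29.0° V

Step 1 — Convert each phasor to rectangular form:
  V1 = 45.4·(cos(92.6°) + j·sin(92.6°)) = -2.059 + j45.35 V
  V2 = 11.7·(cos(10.7°) + j·sin(10.7°)) = 11.5 + j2.172 V
  V3 = 89.5·(cos(-90.0°) + j·sin(-90.0°)) = 0 - j89.5 V
  V4 = 66.7·(cos(29.0°) + j·sin(29.0°)) = 58.34 + j32.34 V
Step 2 — Sum components: V_total = 67.77 - j9.638 V.
Step 3 — Convert to polar: |V_total| = 68.46 V, ∠V_total = -8.1°.

V_total = 68.46∠-8.1° V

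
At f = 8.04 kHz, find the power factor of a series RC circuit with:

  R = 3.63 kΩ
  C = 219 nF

Step 1 — Angular frequency: ω = 2π·f = 2π·8040 = 5.052e+04 rad/s.
Step 2 — Component impedances:
  R: Z = R = 3630 Ω
  C: Z = 1/(jωC) = -j/(ω·C) = 0 - j90.39 Ω
Step 3 — Series combination: Z_total = R + C = 3630 - j90.39 Ω = 3631∠-1.4° Ω.
Step 4 — Power factor: PF = cos(φ) = Re(Z)/|Z| = 3630/3631 = 0.9997.
Step 5 — Type: Im(Z) = -90.39 ⇒ leading (phase φ = -1.4°).

PF = 0.9997 (leading, φ = -1.4°)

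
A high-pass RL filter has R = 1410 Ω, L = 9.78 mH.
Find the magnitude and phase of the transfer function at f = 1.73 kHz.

Step 1 — Angular frequency: ω = 2π·1730 = 1.087e+04 rad/s.
Step 2 — Transfer function: H(jω) = jωL/(R + jωL).
Step 3 — Numerator jωL = j·106.3; denominator R + jωL = 1410 + j106.3.
Step 4 — H = 0.005652 + j0.07497.
Step 5 — Magnitude: |H| = 0.07518 (-22.5 dB); phase: φ = 85.7°.

|H| = 0.07518 (-22.5 dB), φ = 85.7°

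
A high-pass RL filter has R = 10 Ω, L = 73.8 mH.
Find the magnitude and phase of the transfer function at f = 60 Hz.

Step 1 — Angular frequency: ω = 2π·60 = 377 rad/s.
Step 2 — Transfer function: H(jω) = jωL/(R + jωL).
Step 3 — Numerator jωL = j·27.82; denominator R + jωL = 10 + j27.82.
Step 4 — H = 0.8856 + j0.3183.
Step 5 — Magnitude: |H| = 0.9411 (-0.5 dB); phase: φ = 19.8°.

|H| = 0.9411 (-0.5 dB), φ = 19.8°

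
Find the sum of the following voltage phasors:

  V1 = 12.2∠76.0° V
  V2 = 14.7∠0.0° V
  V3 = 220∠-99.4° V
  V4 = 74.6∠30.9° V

Step 1 — Convert each phasor to rectangular form:
  V1 = 12.2·(cos(76.0°) + j·sin(76.0°)) = 2.951 + j11.84 V
  V2 = 14.7·(cos(0.0°) + j·sin(0.0°)) = 14.7 V
  V3 = 220·(cos(-99.4°) + j·sin(-99.4°)) = -35.93 - j217 V
  V4 = 74.6·(cos(30.9°) + j·sin(30.9°)) = 64.01 + j38.31 V
Step 2 — Sum components: V_total = 45.73 - j166.9 V.
Step 3 — Convert to polar: |V_total| = 173.1 V, ∠V_total = -74.7°.

V_total = 173.1∠-74.7° V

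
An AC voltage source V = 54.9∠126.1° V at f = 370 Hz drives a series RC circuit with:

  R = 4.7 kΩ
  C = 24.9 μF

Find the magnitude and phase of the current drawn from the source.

Step 1 — Angular frequency: ω = 2π·f = 2π·370 = 2325 rad/s.
Step 2 — Component impedances:
  R: Z = R = 4700 Ω
  C: Z = 1/(jωC) = -j/(ω·C) = 0 - j17.28 Ω
Step 3 — Series combination: Z_total = R + C = 4700 - j17.28 Ω = 4700∠-0.2° Ω.
Step 4 — Source phasor: V = 54.9∠126.1° V = -32.35 + j44.36 V.
Step 5 — Ohm's law: I = V / Z_total = (-32.35 + j44.36) / (4700 - j17.28) = -0.006917 + j0.009413 A.
Step 6 — Convert to polar: |I| = 0.01168 A, ∠I = 126.3°.

I = 0.01168∠126.3° A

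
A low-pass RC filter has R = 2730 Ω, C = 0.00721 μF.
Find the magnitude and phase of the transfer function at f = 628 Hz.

Step 1 — Angular frequency: ω = 2π·628 = 3946 rad/s.
Step 2 — Transfer function: H(jω) = 1/(1 + jωRC).
Step 3 — Denominator: 1 + jωRC = 1 + j·3946·2730·7.21e-09 = 1 + j0.07767.
Step 4 — H = 0.994 - j0.0772.
Step 5 — Magnitude: |H| = 0.997 (-0.0 dB); phase: φ = -4.4°.

|H| = 0.997 (-0.0 dB), φ = -4.4°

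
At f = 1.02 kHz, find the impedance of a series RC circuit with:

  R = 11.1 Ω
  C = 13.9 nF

Step 1 — Angular frequency: ω = 2π·f = 2π·1020 = 6409 rad/s.
Step 2 — Component impedances:
  R: Z = R = 11.1 Ω
  C: Z = 1/(jωC) = -j/(ω·C) = 0 - j1.123e+04 Ω
Step 3 — Series combination: Z_total = R + C = 11.1 - j1.123e+04 Ω = 1.123e+04∠-89.9° Ω.

Z = 11.1 - j1.123e+04 Ω = 1.123e+04∠-89.9° Ω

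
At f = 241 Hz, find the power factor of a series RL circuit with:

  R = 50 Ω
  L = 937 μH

Step 1 — Angular frequency: ω = 2π·f = 2π·241 = 1514 rad/s.
Step 2 — Component impedances:
  R: Z = R = 50 Ω
  L: Z = jωL = j·1514·0.000937 = 0 + j1.419 Ω
Step 3 — Series combination: Z_total = R + L = 50 + j1.419 Ω = 50.02∠1.6° Ω.
Step 4 — Power factor: PF = cos(φ) = Re(Z)/|Z| = 50/50.02 = 0.9996.
Step 5 — Type: Im(Z) = 1.419 ⇒ lagging (phase φ = 1.6°).

PF = 0.9996 (lagging, φ = 1.6°)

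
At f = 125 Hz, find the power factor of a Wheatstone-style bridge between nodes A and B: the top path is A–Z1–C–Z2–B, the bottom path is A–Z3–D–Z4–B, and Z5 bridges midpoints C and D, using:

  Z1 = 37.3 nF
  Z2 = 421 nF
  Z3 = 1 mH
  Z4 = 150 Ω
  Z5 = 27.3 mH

Step 1 — Angular frequency: ω = 2π·f = 2π·125 = 785.4 rad/s.
Step 2 — Component impedances:
  Z1: Z = 1/(jωC) = -j/(ω·C) = 0 - j3.414e+04 Ω
  Z2: Z = 1/(jωC) = -j/(ω·C) = 0 - j3024 Ω
  Z3: Z = jωL = j·785.4·0.001 = 0 + j0.7854 Ω
  Z4: Z = R = 150 Ω
  Z5: Z = jωL = j·785.4·0.0273 = 0 + j21.44 Ω
Step 3 — Bridge requires nodal analysis (the Z5 bridge couples midpoints C and D, so the two paths cannot be reduced to a simple series/parallel combination). Setting node B to ground and injecting 1 A at node A, the 3-node admittance system at A, C, D solves to V_A = Z_AB = 149.6 - j6.689 Ω = 149.8∠-2.6° Ω.
Step 4 — Power factor: PF = cos(φ) = Re(Z)/|Z| = 149.63/149.78 = 0.999.
Step 5 — Type: Im(Z) = -6.689 ⇒ leading (phase φ = -2.6°).

PF = 0.999 (leading, φ = -2.6°)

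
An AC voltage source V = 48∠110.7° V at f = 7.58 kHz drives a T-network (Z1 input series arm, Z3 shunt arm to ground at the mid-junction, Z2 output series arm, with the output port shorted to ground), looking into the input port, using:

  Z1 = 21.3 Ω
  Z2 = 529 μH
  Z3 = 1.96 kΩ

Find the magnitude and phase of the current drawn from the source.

Step 1 — Angular frequency: ω = 2π·f = 2π·7580 = 4.763e+04 rad/s.
Step 2 — Component impedances:
  Z1: Z = R = 21.3 Ω
  Z2: Z = jωL = j·4.763e+04·0.000529 = 0 + j25.19 Ω
  Z3: Z = R = 1960 Ω
Step 3 — With the output port shorted to ground, the output series arm Z2 runs from the junction to ground; the shunt arm Z3 also runs from the junction to ground. They appear in parallel: Z3 || Z2 = 0.3238 + j25.19 Ω.
Step 4 — Series with input arm Z1: Z_in = Z1 + (Z3 || Z2) = 21.62 + j25.19 Ω = 33.2∠49.4° Ω.
Step 5 — Source phasor: V = 48∠110.7° V = -16.97 + j44.9 V.
Step 6 — Ohm's law: I = V / Z_total = (-16.97 + j44.9) / (21.62 + j25.19) = 0.6934 + j1.269 A.
Step 7 — Convert to polar: |I| = 1.446 A, ∠I = 61.3°.

I = 1.446∠61.3° A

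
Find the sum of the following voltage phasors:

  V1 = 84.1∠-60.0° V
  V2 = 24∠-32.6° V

Step 1 — Convert each phasor to rectangular form:
  V1 = 84.1·(cos(-60.0°) + j·sin(-60.0°)) = 42.05 - j72.83 V
  V2 = 24·(cos(-32.6°) + j·sin(-32.6°)) = 20.22 - j12.93 V
Step 2 — Sum components: V_total = 62.27 - j85.76 V.
Step 3 — Convert to polar: |V_total| = 106 V, ∠V_total = -54.0°.

V_total = 106∠-54.0° V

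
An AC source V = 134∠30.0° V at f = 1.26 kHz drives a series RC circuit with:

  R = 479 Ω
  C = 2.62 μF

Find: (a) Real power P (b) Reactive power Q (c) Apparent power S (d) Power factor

Step 1 — Angular frequency: ω = 2π·f = 2π·1260 = 7917 rad/s.
Step 2 — Component impedances:
  R: Z = R = 479 Ω
  C: Z = 1/(jωC) = -j/(ω·C) = 0 - j48.21 Ω
Step 3 — Series combination: Z_total = R + C = 479 - j48.21 Ω = 481.4∠-5.7° Ω.
Step 4 — Source phasor: V = 134∠30.0° V = 116 + j67 V.
Step 5 — Current: I = V / Z = 0.2259 + j0.1626 A = 0.2783∠35.7° A.
Step 6 — Complex power: S = V·I* = 37.11 - j3.735 VA.
Step 7 — Real power: P = Re(S) = 37.11 W.
Step 8 — Reactive power: Q = Im(S) = -3.735 VAR.
Step 9 — Apparent power: |S| = 37.3 VA.
Step 10 — Power factor: PF = P/|S| = 0.995 (leading).

(a) P = 37.11 W  (b) Q = -3.735 VAR  (c) S = 37.3 VA  (d) PF = 0.995 (leading)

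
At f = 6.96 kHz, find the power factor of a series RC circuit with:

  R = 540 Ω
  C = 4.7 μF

Step 1 — Angular frequency: ω = 2π·f = 2π·6960 = 4.373e+04 rad/s.
Step 2 — Component impedances:
  R: Z = R = 540 Ω
  C: Z = 1/(jωC) = -j/(ω·C) = 0 - j4.865 Ω
Step 3 — Series combination: Z_total = R + C = 540 - j4.865 Ω = 540∠-0.5° Ω.
Step 4 — Power factor: PF = cos(φ) = Re(Z)/|Z| = 540/540 = 1.
Step 5 — Type: Im(Z) = -4.865 ⇒ leading (phase φ = -0.5°).

PF = 1 (leading, φ = -0.5°)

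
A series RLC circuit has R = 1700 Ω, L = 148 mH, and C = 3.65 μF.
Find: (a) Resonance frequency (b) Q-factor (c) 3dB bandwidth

Step 1 — Resonance condition Im(Z)=0 gives ω₀ = 1/√(LC).
Step 2 — ω₀ = 1/√(0.148·3.65e-06) = 1361 rad/s.
Step 3 — f₀ = ω₀/(2π) = 216.5 Hz.
Step 4 — Series Q: Q = ω₀L/R = 1361·0.148/1700 = 0.1185.
Step 5 — 3dB bandwidth: Δω = ω₀/Q = 1.149e+04 rad/s; BW = Δω/(2π) = 1828 Hz.

(a) f₀ = 216.5 Hz  (b) Q = 0.1185  (c) BW = 1828 Hz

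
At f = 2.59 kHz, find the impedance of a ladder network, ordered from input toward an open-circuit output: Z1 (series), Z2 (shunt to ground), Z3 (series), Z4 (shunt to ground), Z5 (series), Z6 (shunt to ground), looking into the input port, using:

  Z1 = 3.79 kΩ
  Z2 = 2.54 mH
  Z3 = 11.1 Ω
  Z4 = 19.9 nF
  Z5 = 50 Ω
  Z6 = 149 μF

Step 1 — Angular frequency: ω = 2π·f = 2π·2590 = 1.627e+04 rad/s.
Step 2 — Component impedances:
  Z1: Z = R = 3790 Ω
  Z2: Z = jωL = j·1.627e+04·0.00254 = 0 + j41.33 Ω
  Z3: Z = R = 11.1 Ω
  Z4: Z = 1/(jωC) = -j/(ω·C) = 0 - j3088 Ω
  Z5: Z = R = 50 Ω
  Z6: Z = 1/(jωC) = -j/(ω·C) = 0 - j0.4124 Ω
Step 3 — Ladder network (open output): work backward from the far end, alternating series and parallel combinations. Z_in = 3810 + j28.5 Ω = 3810∠0.4° Ω.

Z = 3810 + j28.5 Ω = 3810∠0.4° Ω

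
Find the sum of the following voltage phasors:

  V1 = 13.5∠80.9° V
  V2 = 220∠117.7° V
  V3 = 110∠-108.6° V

Step 1 — Convert each phasor to rectangular form:
  V1 = 13.5·(cos(80.9°) + j·sin(80.9°)) = 2.135 + j13.33 V
  V2 = 220·(cos(117.7°) + j·sin(117.7°)) = -102.3 + j194.8 V
  V3 = 110·(cos(-108.6°) + j·sin(-108.6°)) = -35.09 - j104.3 V
Step 2 — Sum components: V_total = -135.2 + j103.9 V.
Step 3 — Convert to polar: |V_total| = 170.5 V, ∠V_total = 142.5°.

V_total = 170.5∠142.5° V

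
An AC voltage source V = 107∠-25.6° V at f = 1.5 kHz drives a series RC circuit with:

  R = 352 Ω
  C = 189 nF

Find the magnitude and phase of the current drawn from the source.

Step 1 — Angular frequency: ω = 2π·f = 2π·1500 = 9425 rad/s.
Step 2 — Component impedances:
  R: Z = R = 352 Ω
  C: Z = 1/(jωC) = -j/(ω·C) = 0 - j561.4 Ω
Step 3 — Series combination: Z_total = R + C = 352 - j561.4 Ω = 662.6∠-57.9° Ω.
Step 4 — Source phasor: V = 107∠-25.6° V = 96.5 - j46.23 V.
Step 5 — Ohm's law: I = V / Z_total = (96.5 - j46.23) / (352 - j561.4) = 0.1365 + j0.08632 A.
Step 6 — Convert to polar: |I| = 0.1615 A, ∠I = 32.3°.

I = 0.1615∠32.3° A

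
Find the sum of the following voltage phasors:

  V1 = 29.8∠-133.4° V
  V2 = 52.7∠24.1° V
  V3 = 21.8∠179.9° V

Step 1 — Convert each phasor to rectangular form:
  V1 = 29.8·(cos(-133.4°) + j·sin(-133.4°)) = -20.48 - j21.65 V
  V2 = 52.7·(cos(24.1°) + j·sin(24.1°)) = 48.11 + j21.52 V
  V3 = 21.8·(cos(179.9°) + j·sin(179.9°)) = -21.8 + j0.03805 V
Step 2 — Sum components: V_total = 5.831 - j0.09486 V.
Step 3 — Convert to polar: |V_total| = 5.832 V, ∠V_total = -0.9°.

V_total = 5.832∠-0.9° V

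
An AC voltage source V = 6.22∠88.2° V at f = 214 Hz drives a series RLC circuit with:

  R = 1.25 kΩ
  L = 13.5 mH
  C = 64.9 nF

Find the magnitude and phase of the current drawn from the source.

Step 1 — Angular frequency: ω = 2π·f = 2π·214 = 1345 rad/s.
Step 2 — Component impedances:
  R: Z = R = 1250 Ω
  L: Z = jωL = j·1345·0.0135 = 0 + j18.15 Ω
  C: Z = 1/(jωC) = -j/(ω·C) = 0 - j1.146e+04 Ω
Step 3 — Series combination: Z_total = R + L + C = 1250 - j1.144e+04 Ω = 1.151e+04∠-83.8° Ω.
Step 4 — Source phasor: V = 6.22∠88.2° V = 0.1954 + j6.217 V.
Step 5 — Ohm's law: I = V / Z_total = (0.1954 + j6.217) / (1250 - j1.144e+04) = -0.0005351 + j7.554e-05 A.
Step 6 — Convert to polar: |I| = 0.0005404 A, ∠I = 172.0°.

I = 0.0005404∠172.0° A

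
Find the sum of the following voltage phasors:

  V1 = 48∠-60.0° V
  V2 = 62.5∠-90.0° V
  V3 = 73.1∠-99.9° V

Step 1 — Convert each phasor to rectangular form:
  V1 = 48·(cos(-60.0°) + j·sin(-60.0°)) = 24 - j41.57 V
  V2 = 62.5·(cos(-90.0°) + j·sin(-90.0°)) = 0 - j62.5 V
  V3 = 73.1·(cos(-99.9°) + j·sin(-99.9°)) = -12.57 - j72.01 V
Step 2 — Sum components: V_total = 11.43 - j176.1 V.
Step 3 — Convert to polar: |V_total| = 176.5 V, ∠V_total = -86.3°.

V_total = 176.5∠-86.3° V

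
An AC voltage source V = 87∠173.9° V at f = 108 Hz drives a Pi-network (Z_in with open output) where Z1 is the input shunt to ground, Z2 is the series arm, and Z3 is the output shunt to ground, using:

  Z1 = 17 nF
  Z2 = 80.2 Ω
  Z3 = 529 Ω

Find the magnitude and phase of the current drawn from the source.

Step 1 — Angular frequency: ω = 2π·f = 2π·108 = 678.6 rad/s.
Step 2 — Component impedances:
  Z1: Z = 1/(jωC) = -j/(ω·C) = 0 - j8.669e+04 Ω
  Z2: Z = R = 80.2 Ω
  Z3: Z = R = 529 Ω
Step 3 — With open output, the series arm Z2 and the output shunt Z3 appear in series to ground: Z2 + Z3 = 609.2 Ω.
Step 4 — Parallel with input shunt Z1: Z_in = Z1 || (Z2 + Z3) = 609.2 - j4.281 Ω = 609.2∠-0.4° Ω.
Step 5 — Source phasor: V = 87∠173.9° V = -86.51 + j9.245 V.
Step 6 — Ohm's law: I = V / Z_total = (-86.51 + j9.245) / (609.2 - j4.281) = -0.1421 + j0.01418 A.
Step 7 — Convert to polar: |I| = 0.1428 A, ∠I = 174.3°.

I = 0.1428∠174.3° A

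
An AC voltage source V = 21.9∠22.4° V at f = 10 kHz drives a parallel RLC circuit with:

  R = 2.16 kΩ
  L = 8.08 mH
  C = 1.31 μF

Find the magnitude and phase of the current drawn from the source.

Step 1 — Angular frequency: ω = 2π·f = 2π·1e+04 = 6.283e+04 rad/s.
Step 2 — Component impedances:
  R: Z = R = 2160 Ω
  L: Z = jωL = j·6.283e+04·0.00808 = 0 + j507.7 Ω
  C: Z = 1/(jωC) = -j/(ω·C) = 0 - j12.15 Ω
Step 3 — Parallel combination: 1/Z_total = 1/R + 1/L + 1/C; Z_total = 0.07172 - j12.45 Ω = 12.45∠-89.7° Ω.
Step 4 — Source phasor: V = 21.9∠22.4° V = 20.25 + j8.345 V.
Step 5 — Ohm's law: I = V / Z_total = (20.25 + j8.345) / (0.07172 - j12.45) = -0.6611 + j1.631 A.
Step 6 — Convert to polar: |I| = 1.759 A, ∠I = 112.1°.

I = 1.759∠112.1° A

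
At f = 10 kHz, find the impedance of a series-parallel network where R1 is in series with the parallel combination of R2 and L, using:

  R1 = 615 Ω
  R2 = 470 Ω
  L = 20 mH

Step 1 — Angular frequency: ω = 2π·f = 2π·1e+04 = 6.283e+04 rad/s.
Step 2 — Component impedances:
  R1: Z = R = 615 Ω
  R2: Z = R = 470 Ω
  L: Z = jωL = j·6.283e+04·0.02 = 0 + j1257 Ω
Step 3 — Parallel branch: R2 || L = 1/(1/R2 + 1/L) = 412.3 + j154.2 Ω.
Step 4 — Series with R1: Z_total = R1 + (R2 || L) = 1027 + j154.2 Ω = 1039∠8.5° Ω.

Z = 1027 + j154.2 Ω = 1039∠8.5° Ω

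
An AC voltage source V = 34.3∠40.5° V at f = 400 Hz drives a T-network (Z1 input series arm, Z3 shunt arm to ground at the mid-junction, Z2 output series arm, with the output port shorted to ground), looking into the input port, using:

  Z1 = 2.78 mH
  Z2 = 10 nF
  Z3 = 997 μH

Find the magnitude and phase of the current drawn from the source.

Step 1 — Angular frequency: ω = 2π·f = 2π·400 = 2513 rad/s.
Step 2 — Component impedances:
  Z1: Z = jωL = j·2513·0.00278 = 0 + j6.987 Ω
  Z2: Z = 1/(jωC) = -j/(ω·C) = 0 - j3.979e+04 Ω
  Z3: Z = jωL = j·2513·0.000997 = 0 + j2.506 Ω
Step 3 — With the output port shorted to ground, the output series arm Z2 runs from the junction to ground; the shunt arm Z3 also runs from the junction to ground. They appear in parallel: Z3 || Z2 = 0 + j2.506 Ω.
Step 4 — Series with input arm Z1: Z_in = Z1 + (Z3 || Z2) = 0 + j9.493 Ω = 9.493∠90.0° Ω.
Step 5 — Source phasor: V = 34.3∠40.5° V = 26.08 + j22.28 V.
Step 6 — Ohm's law: I = V / Z_total = (26.08 + j22.28) / (0 + j9.493) = 2.347 - j2.748 A.
Step 7 — Convert to polar: |I| = 3.613 A, ∠I = -49.5°.

I = 3.613∠-49.5° A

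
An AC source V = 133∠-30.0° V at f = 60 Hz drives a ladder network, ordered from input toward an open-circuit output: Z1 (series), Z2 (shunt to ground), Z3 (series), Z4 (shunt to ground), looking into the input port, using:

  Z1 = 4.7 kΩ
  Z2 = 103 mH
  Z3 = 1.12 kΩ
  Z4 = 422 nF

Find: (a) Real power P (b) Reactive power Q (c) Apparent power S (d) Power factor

Step 1 — Angular frequency: ω = 2π·f = 2π·60 = 377 rad/s.
Step 2 — Component impedances:
  Z1: Z = R = 4700 Ω
  Z2: Z = jωL = j·377·0.103 = 0 + j38.83 Ω
  Z3: Z = R = 1120 Ω
  Z4: Z = 1/(jωC) = -j/(ω·C) = 0 - j6286 Ω
Step 3 — Ladder network (open output): work backward from the far end, alternating series and parallel combinations. Z_in = 4700 + j39.06 Ω = 4700∠0.5° Ω.
Step 4 — Source phasor: V = 133∠-30.0° V = 115.2 - j66.5 V.
Step 5 — Current: I = V / Z = 0.02439 - j0.01435 A = 0.0283∠-30.5° A.
Step 6 — Complex power: S = V·I* = 3.763 + j0.03128 VA.
Step 7 — Real power: P = Re(S) = 3.763 W.
Step 8 — Reactive power: Q = Im(S) = 0.03128 VAR.
Step 9 — Apparent power: |S| = 3.763 VA.
Step 10 — Power factor: PF = P/|S| = 1 (lagging).

(a) P = 3.763 W  (b) Q = 0.03128 VAR  (c) S = 3.763 VA  (d) PF = 1 (lagging)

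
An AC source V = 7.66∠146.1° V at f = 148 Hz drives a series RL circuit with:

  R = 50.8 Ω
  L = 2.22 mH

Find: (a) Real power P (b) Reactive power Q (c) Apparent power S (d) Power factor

Step 1 — Angular frequency: ω = 2π·f = 2π·148 = 929.9 rad/s.
Step 2 — Component impedances:
  R: Z = R = 50.8 Ω
  L: Z = jωL = j·929.9·0.00222 = 0 + j2.064 Ω
Step 3 — Series combination: Z_total = R + L = 50.8 + j2.064 Ω = 50.84∠2.3° Ω.
Step 4 — Source phasor: V = 7.66∠146.1° V = -6.358 + j4.272 V.
Step 5 — Current: I = V / Z = -0.1215 + j0.08904 A = 0.1507∠143.8° A.
Step 6 — Complex power: S = V·I* = 1.153 + j0.04686 VA.
Step 7 — Real power: P = Re(S) = 1.153 W.
Step 8 — Reactive power: Q = Im(S) = 0.04686 VAR.
Step 9 — Apparent power: |S| = 1.154 VA.
Step 10 — Power factor: PF = P/|S| = 0.9992 (lagging).

(a) P = 1.153 W  (b) Q = 0.04686 VAR  (c) S = 1.154 VA  (d) PF = 0.9992 (lagging)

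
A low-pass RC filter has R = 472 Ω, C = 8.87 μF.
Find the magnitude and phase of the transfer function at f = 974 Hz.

Step 1 — Angular frequency: ω = 2π·974 = 6120 rad/s.
Step 2 — Transfer function: H(jω) = 1/(1 + jωRC).
Step 3 — Denominator: 1 + jωRC = 1 + j·6120·472·8.87e-06 = 1 + j25.62.
Step 4 — H = 0.001521 - j0.03897.
Step 5 — Magnitude: |H| = 0.039 (-28.2 dB); phase: φ = -87.8°.

|H| = 0.039 (-28.2 dB), φ = -87.8°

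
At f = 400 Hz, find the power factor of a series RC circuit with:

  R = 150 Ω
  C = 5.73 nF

Step 1 — Angular frequency: ω = 2π·f = 2π·400 = 2513 rad/s.
Step 2 — Component impedances:
  R: Z = R = 150 Ω
  C: Z = 1/(jωC) = -j/(ω·C) = 0 - j6.944e+04 Ω
Step 3 — Series combination: Z_total = R + C = 150 - j6.944e+04 Ω = 6.944e+04∠-89.9° Ω.
Step 4 — Power factor: PF = cos(φ) = Re(Z)/|Z| = 150/6.944e+04 = 0.00216.
Step 5 — Type: Im(Z) = -6.944e+04 ⇒ leading (phase φ = -89.9°).

PF = 0.00216 (leading, φ = -89.9°)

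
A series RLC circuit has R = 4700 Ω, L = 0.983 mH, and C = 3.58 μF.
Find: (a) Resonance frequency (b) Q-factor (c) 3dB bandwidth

Step 1 — Resonance: ω₀ = 1/√(LC) = 1/√(0.000983·3.58e-06) = 1.686e+04 rad/s.
Step 2 — f₀ = ω₀/(2π) = 2683 Hz.
Step 3 — Series Q: Q = ω₀L/R = 1.686e+04·0.000983/4700 = 0.003526.
Step 4 — Bandwidth: Δω = ω₀/Q = 4.781e+06 rad/s; BW = Δω/(2π) = 7.61e+05 Hz.

(a) f₀ = 2683 Hz  (b) Q = 0.003526  (c) BW = 7.61e+05 Hz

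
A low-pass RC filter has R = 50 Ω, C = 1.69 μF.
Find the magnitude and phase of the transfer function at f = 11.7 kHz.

Step 1 — Angular frequency: ω = 2π·1.17e+04 = 7.351e+04 rad/s.
Step 2 — Transfer function: H(jω) = 1/(1 + jωRC).
Step 3 — Denominator: 1 + jωRC = 1 + j·7.351e+04·50·1.69e-06 = 1 + j6.212.
Step 4 — H = 0.02526 - j0.1569.
Step 5 — Magnitude: |H| = 0.1589 (-16.0 dB); phase: φ = -80.9°.

|H| = 0.1589 (-16.0 dB), φ = -80.9°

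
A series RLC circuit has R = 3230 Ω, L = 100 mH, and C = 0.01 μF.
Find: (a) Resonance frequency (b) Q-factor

Step 1 — Resonance condition Im(Z)=0 gives ω₀ = 1/√(LC).
Step 2 — ω₀ = 1/√(0.1·1e-08) = 3.162e+04 rad/s.
Step 3 — f₀ = ω₀/(2π) = 5033 Hz.
Step 4 — Series Q: Q = ω₀L/R = 3.162e+04·0.1/3230 = 0.979.

(a) f₀ = 5033 Hz  (b) Q = 0.979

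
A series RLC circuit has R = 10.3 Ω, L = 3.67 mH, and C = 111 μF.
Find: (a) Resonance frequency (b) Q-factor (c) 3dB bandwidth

Step 1 — Resonance: ω₀ = 1/√(LC) = 1/√(0.00367·0.000111) = 1567 rad/s.
Step 2 — f₀ = ω₀/(2π) = 249.4 Hz.
Step 3 — Series Q: Q = ω₀L/R = 1567·0.00367/10.3 = 0.5583.
Step 4 — Bandwidth: Δω = ω₀/Q = 2807 rad/s; BW = Δω/(2π) = 446.7 Hz.

(a) f₀ = 249.4 Hz  (b) Q = 0.5583  (c) BW = 446.7 Hz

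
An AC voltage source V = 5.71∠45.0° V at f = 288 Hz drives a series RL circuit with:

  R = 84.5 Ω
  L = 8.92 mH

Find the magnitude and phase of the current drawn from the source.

Step 1 — Angular frequency: ω = 2π·f = 2π·288 = 1810 rad/s.
Step 2 — Component impedances:
  R: Z = R = 84.5 Ω
  L: Z = jωL = j·1810·0.00892 = 0 + j16.14 Ω
Step 3 — Series combination: Z_total = R + L = 84.5 + j16.14 Ω = 86.03∠10.8° Ω.
Step 4 — Source phasor: V = 5.71∠45.0° V = 4.038 + j4.038 V.
Step 5 — Ohm's law: I = V / Z_total = (4.038 + j4.038) / (84.5 + j16.14) = 0.05491 + j0.03729 A.
Step 6 — Convert to polar: |I| = 0.06637 A, ∠I = 34.2°.

I = 0.06637∠34.2° A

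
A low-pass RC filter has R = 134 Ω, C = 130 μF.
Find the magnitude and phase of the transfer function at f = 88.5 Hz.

Step 1 — Angular frequency: ω = 2π·88.5 = 556.1 rad/s.
Step 2 — Transfer function: H(jω) = 1/(1 + jωRC).
Step 3 — Denominator: 1 + jωRC = 1 + j·556.1·134·0.00013 = 1 + j9.687.
Step 4 — H = 0.01055 - j0.1021.
Step 5 — Magnitude: |H| = 0.1027 (-19.8 dB); phase: φ = -84.1°.

|H| = 0.1027 (-19.8 dB), φ = -84.1°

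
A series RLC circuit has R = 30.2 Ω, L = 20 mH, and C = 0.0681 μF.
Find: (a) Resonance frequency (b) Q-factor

Step 1 — Resonance condition Im(Z)=0 gives ω₀ = 1/√(LC).
Step 2 — ω₀ = 1/√(0.02·6.81e-08) = 2.71e+04 rad/s.
Step 3 — f₀ = ω₀/(2π) = 4313 Hz.
Step 4 — Series Q: Q = ω₀L/R = 2.71e+04·0.02/30.2 = 17.94.

(a) f₀ = 4313 Hz  (b) Q = 17.94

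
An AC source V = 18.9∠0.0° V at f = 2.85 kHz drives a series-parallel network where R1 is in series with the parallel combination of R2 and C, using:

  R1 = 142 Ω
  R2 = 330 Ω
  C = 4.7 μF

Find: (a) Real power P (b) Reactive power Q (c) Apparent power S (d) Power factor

Step 1 — Angular frequency: ω = 2π·f = 2π·2850 = 1.791e+04 rad/s.
Step 2 — Component impedances:
  R1: Z = R = 142 Ω
  R2: Z = R = 330 Ω
  C: Z = 1/(jωC) = -j/(ω·C) = 0 - j11.88 Ω
Step 3 — Parallel branch: R2 || C = 1/(1/R2 + 1/C) = 0.4272 - j11.87 Ω.
Step 4 — Series with R1: Z_total = R1 + (R2 || C) = 142.4 - j11.87 Ω = 142.9∠-4.8° Ω.
Step 5 — Source phasor: V = 18.9∠0.0° V = 18.9 V.
Step 6 — Current: I = V / Z = 0.1318 + j0.01098 A = 0.1322∠4.8° A.
Step 7 — Complex power: S = V·I* = 2.491 - j0.2075 VA.
Step 8 — Real power: P = Re(S) = 2.491 W.
Step 9 — Reactive power: Q = Im(S) = -0.2075 VAR.
Step 10 — Apparent power: |S| = 2.499 VA.
Step 11 — Power factor: PF = P/|S| = 0.9965 (leading).

(a) P = 2.491 W  (b) Q = -0.2075 VAR  (c) S = 2.499 VA  (d) PF = 0.9965 (leading)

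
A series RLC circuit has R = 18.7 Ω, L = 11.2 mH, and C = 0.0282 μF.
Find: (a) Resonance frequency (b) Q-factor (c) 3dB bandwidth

Step 1 — Resonance: ω₀ = 1/√(LC) = 1/√(0.0112·2.82e-08) = 5.627e+04 rad/s.
Step 2 — f₀ = ω₀/(2π) = 8955 Hz.
Step 3 — Series Q: Q = ω₀L/R = 5.627e+04·0.0112/18.7 = 33.7.
Step 4 — Bandwidth: Δω = ω₀/Q = 1670 rad/s; BW = Δω/(2π) = 265.7 Hz.

(a) f₀ = 8955 Hz  (b) Q = 33.7  (c) BW = 265.7 Hz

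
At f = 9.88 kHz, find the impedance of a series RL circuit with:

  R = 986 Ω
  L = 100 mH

Step 1 — Angular frequency: ω = 2π·f = 2π·9880 = 6.208e+04 rad/s.
Step 2 — Component impedances:
  R: Z = R = 986 Ω
  L: Z = jωL = j·6.208e+04·0.1 = 0 + j6208 Ω
Step 3 — Series combination: Z_total = R + L = 986 + j6208 Ω = 6286∠81.0° Ω.

Z = 986 + j6208 Ω = 6286∠81.0° Ω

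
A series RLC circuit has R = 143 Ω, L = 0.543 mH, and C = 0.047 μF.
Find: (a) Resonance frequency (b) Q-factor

Step 1 — Resonance condition Im(Z)=0 gives ω₀ = 1/√(LC).
Step 2 — ω₀ = 1/√(0.000543·4.7e-08) = 1.979e+05 rad/s.
Step 3 — f₀ = ω₀/(2π) = 3.15e+04 Hz.
Step 4 — Series Q: Q = ω₀L/R = 1.979e+05·0.000543/143 = 0.7516.

(a) f₀ = 3.15e+04 Hz  (b) Q = 0.7516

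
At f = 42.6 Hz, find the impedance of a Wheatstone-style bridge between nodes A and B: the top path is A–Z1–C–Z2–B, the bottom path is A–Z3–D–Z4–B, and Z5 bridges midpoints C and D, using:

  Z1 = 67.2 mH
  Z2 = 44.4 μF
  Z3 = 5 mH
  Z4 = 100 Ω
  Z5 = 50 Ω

Step 1 — Angular frequency: ω = 2π·f = 2π·42.6 = 267.7 rad/s.
Step 2 — Component impedances:
  Z1: Z = jωL = j·267.7·0.0672 = 0 + j17.99 Ω
  Z2: Z = 1/(jωC) = -j/(ω·C) = 0 - j84.14 Ω
  Z3: Z = jωL = j·267.7·0.005 = 0 + j1.338 Ω
  Z4: Z = R = 100 Ω
  Z5: Z = R = 50 Ω
Step 3 — Bridge requires nodal analysis (the Z5 bridge couples midpoints C and D, so the two paths cannot be reduced to a simple series/parallel combination). Setting node B to ground and injecting 1 A at node A, the 3-node admittance system at A, C, D solves to V_A = Z_AB = 33.34 - j43.03 Ω = 54.44∠-52.2° Ω.

Z = 33.34 - j43.03 Ω = 54.44∠-52.2° Ω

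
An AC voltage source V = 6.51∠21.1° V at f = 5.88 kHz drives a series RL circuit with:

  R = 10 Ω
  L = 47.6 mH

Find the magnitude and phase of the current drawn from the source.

Step 1 — Angular frequency: ω = 2π·f = 2π·5880 = 3.695e+04 rad/s.
Step 2 — Component impedances:
  R: Z = R = 10 Ω
  L: Z = jωL = j·3.695e+04·0.0476 = 0 + j1759 Ω
Step 3 — Series combination: Z_total = R + L = 10 + j1759 Ω = 1759∠89.7° Ω.
Step 4 — Source phasor: V = 6.51∠21.1° V = 6.074 + j2.344 V.
Step 5 — Ohm's law: I = V / Z_total = (6.074 + j2.344) / (10 + j1759) = 0.001352 - j0.003446 A.
Step 6 — Convert to polar: |I| = 0.003702 A, ∠I = -68.6°.

I = 0.003702∠-68.6° A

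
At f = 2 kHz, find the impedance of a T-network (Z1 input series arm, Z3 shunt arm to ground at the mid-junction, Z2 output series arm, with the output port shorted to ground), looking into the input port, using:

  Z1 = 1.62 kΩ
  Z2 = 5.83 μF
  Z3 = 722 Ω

Step 1 — Angular frequency: ω = 2π·f = 2π·2000 = 1.257e+04 rad/s.
Step 2 — Component impedances:
  Z1: Z = R = 1620 Ω
  Z2: Z = 1/(jωC) = -j/(ω·C) = 0 - j13.65 Ω
  Z3: Z = R = 722 Ω
Step 3 — With the output port shorted to ground, the output series arm Z2 runs from the junction to ground; the shunt arm Z3 also runs from the junction to ground. They appear in parallel: Z3 || Z2 = 0.258 - j13.64 Ω.
Step 4 — Series with input arm Z1: Z_in = Z1 + (Z3 || Z2) = 1620 - j13.64 Ω = 1620∠-0.5° Ω.

Z = 1620 - j13.64 Ω = 1620∠-0.5° Ω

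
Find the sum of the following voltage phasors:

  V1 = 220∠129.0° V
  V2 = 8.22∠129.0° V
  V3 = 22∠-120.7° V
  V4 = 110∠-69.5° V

Step 1 — Convert each phasor to rectangular form:
  V1 = 220·(cos(129.0°) + j·sin(129.0°)) = -138.5 + j171 V
  V2 = 8.22·(cos(129.0°) + j·sin(129.0°)) = -5.173 + j6.388 V
  V3 = 22·(cos(-120.7°) + j·sin(-120.7°)) = -11.23 - j18.92 V
  V4 = 110·(cos(-69.5°) + j·sin(-69.5°)) = 38.52 - j103 V
Step 2 — Sum components: V_total = -116.3 + j55.41 V.
Step 3 — Convert to polar: |V_total| = 128.9 V, ∠V_total = 154.5°.

V_total = 128.9∠154.5° V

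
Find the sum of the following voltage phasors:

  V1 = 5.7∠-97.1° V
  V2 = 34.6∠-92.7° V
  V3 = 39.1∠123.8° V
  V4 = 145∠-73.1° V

Step 1 — Convert each phasor to rectangular form:
  V1 = 5.7·(cos(-97.1°) + j·sin(-97.1°)) = -0.7045 - j5.656 V
  V2 = 34.6·(cos(-92.7°) + j·sin(-92.7°)) = -1.63 - j34.56 V
  V3 = 39.1·(cos(123.8°) + j·sin(123.8°)) = -21.75 + j32.49 V
  V4 = 145·(cos(-73.1°) + j·sin(-73.1°)) = 42.15 - j138.7 V
Step 2 — Sum components: V_total = 18.07 - j146.5 V.
Step 3 — Convert to polar: |V_total| = 147.6 V, ∠V_total = -83.0°.

V_total = 147.6∠-83.0° V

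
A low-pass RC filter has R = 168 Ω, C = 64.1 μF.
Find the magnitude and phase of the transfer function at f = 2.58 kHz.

Step 1 — Angular frequency: ω = 2π·2580 = 1.621e+04 rad/s.
Step 2 — Transfer function: H(jω) = 1/(1 + jωRC).
Step 3 — Denominator: 1 + jωRC = 1 + j·1.621e+04·168·6.41e-05 = 1 + j174.6.
Step 4 — H = 3.281e-05 - j0.005728.
Step 5 — Magnitude: |H| = 0.005728 (-44.8 dB); phase: φ = -89.7°.

|H| = 0.005728 (-44.8 dB), φ = -89.7°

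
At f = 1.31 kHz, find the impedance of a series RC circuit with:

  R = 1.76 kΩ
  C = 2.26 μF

Step 1 — Angular frequency: ω = 2π·f = 2π·1310 = 8231 rad/s.
Step 2 — Component impedances:
  R: Z = R = 1760 Ω
  C: Z = 1/(jωC) = -j/(ω·C) = 0 - j53.76 Ω
Step 3 — Series combination: Z_total = R + C = 1760 - j53.76 Ω = 1761∠-1.7° Ω.

Z = 1760 - j53.76 Ω = 1761∠-1.7° Ω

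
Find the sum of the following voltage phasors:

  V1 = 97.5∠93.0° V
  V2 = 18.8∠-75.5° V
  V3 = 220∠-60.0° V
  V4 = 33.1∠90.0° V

Step 1 — Convert each phasor to rectangular form:
  V1 = 97.5·(cos(93.0°) + j·sin(93.0°)) = -5.103 + j97.37 V
  V2 = 18.8·(cos(-75.5°) + j·sin(-75.5°)) = 4.707 - j18.2 V
  V3 = 220·(cos(-60.0°) + j·sin(-60.0°)) = 110 - j190.5 V
  V4 = 33.1·(cos(90.0°) + j·sin(90.0°)) = 0 + j33.1 V
Step 2 — Sum components: V_total = 109.6 - j78.26 V.
Step 3 — Convert to polar: |V_total| = 134.7 V, ∠V_total = -35.5°.

V_total = 134.7∠-35.5° V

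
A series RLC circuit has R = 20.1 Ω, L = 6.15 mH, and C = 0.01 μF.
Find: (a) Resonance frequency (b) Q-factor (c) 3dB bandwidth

Step 1 — Resonance condition Im(Z)=0 gives ω₀ = 1/√(LC).
Step 2 — ω₀ = 1/√(0.00615·1e-08) = 1.275e+05 rad/s.
Step 3 — f₀ = ω₀/(2π) = 2.029e+04 Hz.
Step 4 — Series Q: Q = ω₀L/R = 1.275e+05·0.00615/20.1 = 39.02.
Step 5 — 3dB bandwidth: Δω = ω₀/Q = 3268 rad/s; BW = Δω/(2π) = 520.2 Hz.

(a) f₀ = 2.029e+04 Hz  (b) Q = 39.02  (c) BW = 520.2 Hz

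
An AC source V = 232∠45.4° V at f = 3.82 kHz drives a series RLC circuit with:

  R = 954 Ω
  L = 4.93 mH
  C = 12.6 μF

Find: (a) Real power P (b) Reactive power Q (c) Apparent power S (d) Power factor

Step 1 — Angular frequency: ω = 2π·f = 2π·3820 = 2.4e+04 rad/s.
Step 2 — Component impedances:
  R: Z = R = 954 Ω
  L: Z = jωL = j·2.4e+04·0.00493 = 0 + j118.3 Ω
  C: Z = 1/(jωC) = -j/(ω·C) = 0 - j3.307 Ω
Step 3 — Series combination: Z_total = R + L + C = 954 + j115 Ω = 960.9∠6.9° Ω.
Step 4 — Source phasor: V = 232∠45.4° V = 162.9 + j165.2 V.
Step 5 — Current: I = V / Z = 0.1889 + j0.1504 A = 0.2414∠38.5° A.
Step 6 — Complex power: S = V·I* = 55.61 + j6.705 VA.
Step 7 — Real power: P = Re(S) = 55.61 W.
Step 8 — Reactive power: Q = Im(S) = 6.705 VAR.
Step 9 — Apparent power: |S| = 56.01 VA.
Step 10 — Power factor: PF = P/|S| = 0.9928 (lagging).

(a) P = 55.61 W  (b) Q = 6.705 VAR  (c) S = 56.01 VA  (d) PF = 0.9928 (lagging)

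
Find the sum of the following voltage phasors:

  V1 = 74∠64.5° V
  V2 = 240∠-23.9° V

Step 1 — Convert each phasor to rectangular form:
  V1 = 74·(cos(64.5°) + j·sin(64.5°)) = 31.86 + j66.79 V
  V2 = 240·(cos(-23.9°) + j·sin(-23.9°)) = 219.4 - j97.23 V
Step 2 — Sum components: V_total = 251.3 - j30.44 V.
Step 3 — Convert to polar: |V_total| = 253.1 V, ∠V_total = -6.9°.

V_total = 253.1∠-6.9° V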